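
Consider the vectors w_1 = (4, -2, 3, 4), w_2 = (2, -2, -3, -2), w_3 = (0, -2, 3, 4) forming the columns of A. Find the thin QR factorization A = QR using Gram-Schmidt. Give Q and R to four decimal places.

w_1 = (4, -2, 3, 4); ‖w_1‖ = 6.7082, so q_1 = (0.5963, -0.2981, 0.4472, 0.5963).
q_1·w_2 = 0.5963·2 + (-0.2981)·(-2) + 0.4472·(-3) + 0.5963·(-2) = -0.7454.
u_2 = w_2 + 0.7454·q_1 = (2.4444, -2.2222, -2.6667, -1.5556).
‖u_2‖ = 4.5216, so q_2 = (0.5406, -0.4915, -0.5898, -0.3440).
q_1·w_3 = 0.5963·0 + (-0.2981)·(-2) + 0.4472·3 + 0.5963·4 = 4.3231; q_2·w_3 = 0.5406·0 + (-0.4915)·(-2) + (-0.5898)·3 + (-0.3440)·4 = -2.1625.
u_3 = w_3 − 4.3231·q_1 + 2.1625·q_2 = (-1.4087, -1.7739, -0.2087, 0.6783).
‖u_3‖ = 2.3738, so q_3 = (-0.5934, -0.7473, -0.0879, 0.2857).

Q = [[0.5963, 0.5406, -0.5934], [-0.2981, -0.4915, -0.7473], [0.4472, -0.5898, -0.0879], [0.5963, -0.3440, 0.2857]], R = [[6.7082, -0.7454, 4.3231], [0.0000, 4.5216, -2.1625], [0.0000, 0.0000, 2.3738]]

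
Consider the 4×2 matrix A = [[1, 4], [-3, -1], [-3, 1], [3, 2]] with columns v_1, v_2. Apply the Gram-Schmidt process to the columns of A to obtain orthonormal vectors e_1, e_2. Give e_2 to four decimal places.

e_2 = (0.8486, 0.0166, 0.4825, 0.2163)

v_1 = (1, -3, -3, 3); ‖v_1‖ = 5.2915, so e_1 = (0.1890, -0.5669, -0.5669, 0.5669).
e_1·v_2 = 0.1890·4 + (-0.5669)·(-1) + (-0.5669)·1 + 0.5669·2 = 1.8898.
u_2 = v_2 − 1.8898·e_1 = (3.6429, 0.0714, 2.0714, 0.9286).
‖u_2‖ = 4.2929, so e_2 = (0.8486, 0.0166, 0.4825, 0.2163).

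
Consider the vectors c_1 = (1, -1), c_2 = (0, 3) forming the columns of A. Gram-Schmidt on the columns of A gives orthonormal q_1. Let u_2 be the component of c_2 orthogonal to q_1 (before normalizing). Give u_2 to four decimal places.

u_2 = (1.5000, 1.5000)

q_1 = c_1/‖c_1‖ = (1, -1)/1.4142 = (0.7071, -0.7071).
r_{12} = q_1·c_2 = -2.1213.
u_2 = c_2 + 2.1213·q_1 = (1.5000, 1.5000).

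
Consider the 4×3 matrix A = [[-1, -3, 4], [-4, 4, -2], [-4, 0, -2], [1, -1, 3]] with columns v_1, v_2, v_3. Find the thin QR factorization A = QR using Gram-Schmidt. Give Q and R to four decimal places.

e_1 = v_1/‖v_1‖ = (-1, -4, -4, 1)/5.8310 = (-0.1715, -0.6860, -0.6860, 0.1715).
r_{12} = e_1·v_2 = -2.4010.
u_2 = v_2 + 2.4010·e_1 = (-3.4118, 2.3529, -1.6471, -0.5882).
‖u_2‖ = 4.4984, so e_2 = (-0.7584, 0.5231, -0.3661, -0.1308).
r_{13} = e_1·v_3 = 2.5725; r_{23} = e_2·v_3 = -3.7399.
u_3 = v_3 − 2.5725·e_1 + 3.7399·e_2 = (1.6047, 1.7209, -1.6047, 2.0698).
‖u_3‖ = 3.5207, so e_3 = (0.4558, 0.4888, -0.4558, 0.5879).

Q = [[-0.1715, -0.7584, 0.4558], [-0.6860, 0.5231, 0.4888], [-0.6860, -0.3661, -0.4558], [0.1715, -0.1308, 0.5879]], R = [[5.8310, -2.4010, 2.5725], [0.0000, 4.4984, -3.7399], [0.0000, 0.0000, 3.5207]]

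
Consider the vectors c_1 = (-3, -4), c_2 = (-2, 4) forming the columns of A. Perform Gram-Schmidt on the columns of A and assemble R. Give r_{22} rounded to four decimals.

c_1 = (-3, -4); ‖c_1‖ = 5.0000, so q_1 = (-0.6000, -0.8000).
q_1·c_2 = (-0.6000)·(-2) + (-0.8000)·4 = -2.0000.
u_2 = c_2 + 2.0000·q_1 = (-3.2000, 2.4000).
r_{22} = ‖u_2‖ = 4.0000.

r_{22} = 4.0000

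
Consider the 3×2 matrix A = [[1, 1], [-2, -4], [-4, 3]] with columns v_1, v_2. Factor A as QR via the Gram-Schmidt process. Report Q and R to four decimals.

v_1 = (1, -2, -4); ‖v_1‖ = 4.5826, so e_1 = (0.2182, -0.4364, -0.8729).
e_1·v_2 = 0.2182·1 + (-0.4364)·(-4) + (-0.8729)·3 = -0.6547.
u_2 = v_2 + 0.6547·e_1 = (1.1429, -4.2857, 2.4286).
‖u_2‖ = 5.0568, so e_2 = (0.2260, -0.8475, 0.4803).

Q = [[0.2182, 0.2260], [-0.4364, -0.8475], [-0.8729, 0.4803]], R = [[4.5826, -0.6547], [0.0000, 5.0568]]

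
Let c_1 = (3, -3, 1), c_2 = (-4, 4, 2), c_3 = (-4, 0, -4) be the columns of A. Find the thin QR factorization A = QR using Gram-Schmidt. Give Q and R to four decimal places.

Q = [[0.6882, -0.1622, -0.7071], [-0.6882, 0.1622, -0.7071], [0.2294, 0.9733, 0.0000]], R = [[4.3589, -5.0471, -3.6707], [0.0000, 3.2444, -3.2444], [0.0000, 0.0000, 2.8284]]

c_1 = (3, -3, 1); ‖c_1‖ = 4.3589, so e_1 = (0.6882, -0.6882, 0.2294).
e_1·c_2 = 0.6882·(-4) + (-0.6882)·4 + 0.2294·2 = -5.0471.
u_2 = c_2 + 5.0471·e_1 = (-0.5263, 0.5263, 3.1579).
‖u_2‖ = 3.2444, so e_2 = (-0.1622, 0.1622, 0.9733).
e_1·c_3 = 0.6882·(-4) + (-0.6882)·0 + 0.2294·(-4) = -3.6707; e_2·c_3 = (-0.1622)·(-4) + 0.1622·0 + 0.9733·(-4) = -3.2444.
u_3 = c_3 + 3.6707·e_1 + 3.2444·e_2 = (-2.0000, -2.0000, 0.0000).
‖u_3‖ = 2.8284, so e_3 = (-0.7071, -0.7071, 0.0000).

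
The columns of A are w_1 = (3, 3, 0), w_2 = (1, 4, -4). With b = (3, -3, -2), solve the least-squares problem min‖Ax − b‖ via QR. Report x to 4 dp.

x = (0.0407, -0.0488)

w_1 = (3, 3, 0); ‖w_1‖ = 4.2426, so e_1 = (0.7071, 0.7071, 0.0000).
e_1·w_2 = 0.7071·1 + 0.7071·4 + 0.0000·(-4) = 3.5355.
u_2 = w_2 − 3.5355·e_1 = (-1.5000, 1.5000, -4.0000).
‖u_2‖ = 4.5277, so e_2 = (-0.3313, 0.3313, -0.8835).
Qᵀb = (0.0000, -0.2209).
Back-substitute: x_2 = -0.2209/4.5277 = -0.0488.
x_1 = (0.0000 − 3.5355·(-0.0488))/4.2426 = 0.0407.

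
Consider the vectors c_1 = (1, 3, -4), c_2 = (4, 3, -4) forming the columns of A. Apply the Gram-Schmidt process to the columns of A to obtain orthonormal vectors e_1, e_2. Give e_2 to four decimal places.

e_2 = (0.9806, -0.1177, 0.1569)

c_1 = (1, 3, -4); ‖c_1‖ = 5.0990, so e_1 = (0.1961, 0.5883, -0.7845).
e_1·c_2 = 0.1961·4 + 0.5883·3 + (-0.7845)·(-4) = 5.6874.
u_2 = c_2 − 5.6874·e_1 = (2.8846, -0.3462, 0.4615).
‖u_2‖ = 2.9417, so e_2 = (0.9806, -0.1177, 0.1569).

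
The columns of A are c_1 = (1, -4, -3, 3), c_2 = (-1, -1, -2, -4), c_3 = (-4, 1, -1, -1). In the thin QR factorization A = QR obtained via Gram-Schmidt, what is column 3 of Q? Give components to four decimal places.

q_3 = (-0.9148, 0.1602, -0.2199, 0.2986)

q_1 = c_1/‖c_1‖ = (1, -4, -3, 3)/5.9161 = (0.1690, -0.6761, -0.5071, 0.5071).
r_{12} = q_1·c_2 = -0.5071.
u_2 = c_2 + 0.5071·q_1 = (-0.9143, -1.3429, -2.2571, -3.7429).
‖u_2‖ = 4.6629, so q_2 = (-0.1961, -0.2880, -0.4841, -0.8027).
r_{13} = q_1·c_3 = -1.3522; r_{23} = q_2·c_3 = 1.7831.
u_3 = c_3 + 1.3522·q_1 − 1.7831·q_2 = (-3.4218, 0.5992, -0.8226, 1.1170).
‖u_3‖ = 3.7406, so q_3 = (-0.9148, 0.1602, -0.2199, 0.2986).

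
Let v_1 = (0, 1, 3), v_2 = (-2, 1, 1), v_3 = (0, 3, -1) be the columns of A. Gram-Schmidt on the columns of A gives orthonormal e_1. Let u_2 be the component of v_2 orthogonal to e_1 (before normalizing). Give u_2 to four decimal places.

v_1 = (0, 1, 3); ‖v_1‖ = 3.1623, so e_1 = (0.0000, 0.3162, 0.9487).
e_1·v_2 = 0.0000·(-2) + 0.3162·1 + 0.9487·1 = 1.2649.
u_2 = v_2 − 1.2649·e_1 = (-2.0000, 0.6000, -0.2000).

u_2 = (-2.0000, 0.6000, -0.2000)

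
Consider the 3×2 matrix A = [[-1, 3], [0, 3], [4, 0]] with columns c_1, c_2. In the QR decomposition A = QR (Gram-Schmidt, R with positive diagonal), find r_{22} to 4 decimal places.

q_1 = c_1/‖c_1‖ = (-1, 0, 4)/4.1231 = (-0.2425, 0.0000, 0.9701).
r_{12} = q_1·c_2 = -0.7276.
u_2 = c_2 + 0.7276·q_1 = (2.8235, 3.0000, 0.7059).
r_{22} = ‖u_2‖ = 4.1798.

r_{22} = 4.1798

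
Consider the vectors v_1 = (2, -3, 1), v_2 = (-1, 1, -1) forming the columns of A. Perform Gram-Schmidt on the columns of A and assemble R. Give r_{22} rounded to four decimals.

r_{22} = 0.6547

e_1 = v_1/‖v_1‖ = (2, -3, 1)/3.7417 = (0.5345, -0.8018, 0.2673).
r_{12} = e_1·v_2 = -1.6036.
u_2 = v_2 + 1.6036·e_1 = (-0.1429, -0.2857, -0.5714).
r_{22} = ‖u_2‖ = 0.6547.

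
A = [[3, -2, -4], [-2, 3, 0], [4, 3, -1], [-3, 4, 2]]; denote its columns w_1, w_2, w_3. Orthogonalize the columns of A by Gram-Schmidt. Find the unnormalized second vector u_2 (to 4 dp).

q_1 = w_1/‖w_1‖ = (3, -2, 4, -3)/6.1644 = (0.4867, -0.3244, 0.6489, -0.4867).
r_{12} = q_1·w_2 = -1.9467.
u_2 = w_2 + 1.9467·q_1 = (-1.0526, 2.3684, 4.2632, 3.0526).

u_2 = (-1.0526, 2.3684, 4.2632, 3.0526)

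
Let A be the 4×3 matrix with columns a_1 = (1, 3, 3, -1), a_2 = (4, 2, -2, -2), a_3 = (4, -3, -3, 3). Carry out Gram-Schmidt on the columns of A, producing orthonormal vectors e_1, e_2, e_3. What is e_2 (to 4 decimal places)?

e_2 = (0.7229, 0.2149, -0.5666, -0.3321)

a_1 = (1, 3, 3, -1); ‖a_1‖ = 4.4721, so e_1 = (0.2236, 0.6708, 0.6708, -0.2236).
e_1·a_2 = 0.2236·4 + 0.6708·2 + 0.6708·(-2) + (-0.2236)·(-2) = 1.3416.
u_2 = a_2 − 1.3416·e_1 = (3.7000, 1.1000, -2.9000, -1.7000).
‖u_2‖ = 5.1186, so e_2 = (0.7229, 0.2149, -0.5666, -0.3321).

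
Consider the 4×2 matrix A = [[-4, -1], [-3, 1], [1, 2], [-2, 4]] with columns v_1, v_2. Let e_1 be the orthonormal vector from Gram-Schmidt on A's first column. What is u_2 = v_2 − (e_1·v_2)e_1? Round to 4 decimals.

v_1 = (-4, -3, 1, -2); ‖v_1‖ = 5.4772, so e_1 = (-0.7303, -0.5477, 0.1826, -0.3651).
e_1·v_2 = (-0.7303)·(-1) + (-0.5477)·1 + 0.1826·2 + (-0.3651)·4 = -0.9129.
u_2 = v_2 + 0.9129·e_1 = (-1.6667, 0.5000, 2.1667, 3.6667).

u_2 = (-1.6667, 0.5000, 2.1667, 3.6667)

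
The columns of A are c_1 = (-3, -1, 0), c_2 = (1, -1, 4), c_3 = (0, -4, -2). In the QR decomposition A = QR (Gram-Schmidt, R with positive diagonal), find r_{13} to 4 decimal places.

c_1 = (-3, -1, 0); ‖c_1‖ = 3.1623, so e_1 = (-0.9487, -0.3162, 0.0000).
r_{13} = e_1·c_3 = 1.2649.

r_{13} = 1.2649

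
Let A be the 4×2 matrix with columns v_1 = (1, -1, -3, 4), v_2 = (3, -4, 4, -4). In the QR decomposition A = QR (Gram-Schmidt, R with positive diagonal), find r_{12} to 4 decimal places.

v_1 = (1, -1, -3, 4); ‖v_1‖ = 5.1962, so e_1 = (0.1925, -0.1925, -0.5774, 0.7698).
r_{12} = e_1·v_2 = -4.0415.

r_{12} = -4.0415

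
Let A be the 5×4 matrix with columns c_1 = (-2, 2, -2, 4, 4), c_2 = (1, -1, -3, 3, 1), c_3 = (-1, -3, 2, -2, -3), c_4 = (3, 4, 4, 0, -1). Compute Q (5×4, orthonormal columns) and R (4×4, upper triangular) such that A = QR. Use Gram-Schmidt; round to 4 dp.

e_1 = c_1/‖c_1‖ = (-2, 2, -2, 4, 4)/6.6332 = (-0.3015, 0.3015, -0.3015, 0.6030, 0.6030).
r_{12} = e_1·c_2 = 2.7136.
u_2 = c_2 − 2.7136·e_1 = (1.8182, -1.8182, -2.1818, 1.3636, -0.6364).
‖u_2‖ = 3.6927, so e_2 = (0.4924, -0.4924, -0.5908, 0.3693, -0.1723).
r_{13} = e_1·c_3 = -4.2212; r_{23} = e_2·c_3 = -0.4185.
u_3 = c_3 + 4.2212·e_1 + 0.4185·e_2 = (-2.0667, -1.9333, 0.4800, 0.7000, -0.5267).
‖u_3‖ = 3.0011, so e_3 = (-0.6886, -0.6442, 0.1599, 0.2332, -0.1755).
r_{14} = e_1·c_4 = -1.5076; r_{24} = e_2·c_4 = -2.6834; r_{34} = e_3·c_4 = -3.8275.
u_4 = c_4 + 1.5076·e_1 + 2.6834·e_2 + 3.8275·e_3 = (1.2309, 0.6677, 2.5722, 2.7927, -1.2250).
‖u_4‖ = 4.2281, so e_4 = (0.2911, 0.1579, 0.6083, 0.6605, -0.2897).

Q = [[-0.3015, 0.4924, -0.6886, 0.2911], [0.3015, -0.4924, -0.6442, 0.1579], [-0.3015, -0.5908, 0.1599, 0.6083], [0.6030, 0.3693, 0.2332, 0.6605], [0.6030, -0.1723, -0.1755, -0.2897]], R = [[6.6332, 2.7136, -4.2212, -1.5076], [0.0000, 3.6927, -0.4185, -2.6834], [0.0000, 0.0000, 3.0011, -3.8275], [0.0000, 0.0000, 0.0000, 4.2281]]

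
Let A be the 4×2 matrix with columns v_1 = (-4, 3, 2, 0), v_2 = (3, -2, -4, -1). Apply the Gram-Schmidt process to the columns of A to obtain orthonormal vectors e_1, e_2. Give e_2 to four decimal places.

e_1 = v_1/‖v_1‖ = (-4, 3, 2, 0)/5.3852 = (-0.7428, 0.5571, 0.3714, 0.0000).
r_{12} = e_1·v_2 = -4.8281.
u_2 = v_2 + 4.8281·e_1 = (-0.5862, 0.6897, -2.2069, -1.0000).
‖u_2‖ = 2.5864, so e_2 = (-0.2266, 0.2666, -0.8533, -0.3866).

e_2 = (-0.2266, 0.2666, -0.8533, -0.3866)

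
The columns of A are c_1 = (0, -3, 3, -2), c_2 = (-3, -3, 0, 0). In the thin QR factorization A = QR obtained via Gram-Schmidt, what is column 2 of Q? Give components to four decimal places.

c_1 = (0, -3, 3, -2); ‖c_1‖ = 4.6904, so e_1 = (0.0000, -0.6396, 0.6396, -0.4264).
e_1·c_2 = 0.0000·(-3) + (-0.6396)·(-3) + 0.6396·0 + (-0.4264)·0 = 1.9188.
u_2 = c_2 − 1.9188·e_1 = (-3.0000, -1.7727, -1.2273, 0.8182).
‖u_2‖ = 3.7839, so e_2 = (-0.7928, -0.4685, -0.3243, 0.2162).

e_2 = (-0.7928, -0.4685, -0.3243, 0.2162)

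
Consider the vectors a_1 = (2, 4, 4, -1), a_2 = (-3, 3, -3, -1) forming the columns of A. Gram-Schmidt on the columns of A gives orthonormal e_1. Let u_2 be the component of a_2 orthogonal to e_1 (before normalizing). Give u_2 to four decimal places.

u_2 = (-2.7297, 3.5405, -2.4595, -1.1351)

a_1 = (2, 4, 4, -1); ‖a_1‖ = 6.0828, so e_1 = (0.3288, 0.6576, 0.6576, -0.1644).
e_1·a_2 = 0.3288·(-3) + 0.6576·3 + 0.6576·(-3) + (-0.1644)·(-1) = -0.8220.
u_2 = a_2 + 0.8220·e_1 = (-2.7297, 3.5405, -2.4595, -1.1351).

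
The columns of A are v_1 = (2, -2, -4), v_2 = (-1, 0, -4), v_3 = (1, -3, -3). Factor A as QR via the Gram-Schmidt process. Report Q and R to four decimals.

e_1 = v_1/‖v_1‖ = (2, -2, -4)/4.8990 = (0.4082, -0.4082, -0.8165).
r_{12} = e_1·v_2 = 2.8577.
u_2 = v_2 − 2.8577·e_1 = (-2.1667, 1.1667, -1.6667).
‖u_2‖ = 2.9721, so e_2 = (-0.7290, 0.3925, -0.5608).
r_{13} = e_1·v_3 = 4.0825; r_{23} = e_2·v_3 = -0.2243.
u_3 = v_3 − 4.0825·e_1 + 0.2243·e_2 = (-0.8302, -1.2453, 0.2075).
‖u_3‖ = 1.5110, so e_3 = (-0.5494, -0.8242, 0.1374).

Q = [[0.4082, -0.7290, -0.5494], [-0.4082, 0.3925, -0.8242], [-0.8165, -0.5608, 0.1374]], R = [[4.8990, 2.8577, 4.0825], [0.0000, 2.9721, -0.2243], [0.0000, 0.0000, 1.5110]]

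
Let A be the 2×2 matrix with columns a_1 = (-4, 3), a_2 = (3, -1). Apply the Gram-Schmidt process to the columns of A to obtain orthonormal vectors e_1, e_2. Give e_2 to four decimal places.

e_2 = (0.6000, 0.8000)

a_1 = (-4, 3); ‖a_1‖ = 5.0000, so e_1 = (-0.8000, 0.6000).
e_1·a_2 = (-0.8000)·3 + 0.6000·(-1) = -3.0000.
u_2 = a_2 + 3.0000·e_1 = (0.6000, 0.8000).
‖u_2‖ = 1.0000, so e_2 = (0.6000, 0.8000).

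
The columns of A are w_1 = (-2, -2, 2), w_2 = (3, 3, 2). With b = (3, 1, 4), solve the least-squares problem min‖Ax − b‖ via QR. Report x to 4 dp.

x = (0.8000, 1.2000)

e_1 = w_1/‖w_1‖ = (-2, -2, 2)/3.4641 = (-0.5774, -0.5774, 0.5774).
r_{12} = e_1·w_2 = -2.3094.
u_2 = w_2 + 2.3094·e_1 = (1.6667, 1.6667, 3.3333).
‖u_2‖ = 4.0825, so e_2 = (0.4082, 0.4082, 0.8165).
Qᵀb = (0.0000, 4.8990).
Back-substitute: x_2 = 4.8990/4.0825 = 1.2000.
x_1 = (0.0000 + 2.3094·1.2000)/3.4641 = 0.8000.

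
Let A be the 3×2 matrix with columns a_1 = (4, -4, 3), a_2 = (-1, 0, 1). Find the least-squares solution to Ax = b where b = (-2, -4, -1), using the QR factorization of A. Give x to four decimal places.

x = (0.1358, 0.5679)

a_1 = (4, -4, 3); ‖a_1‖ = 6.4031, so q_1 = (0.6247, -0.6247, 0.4685).
q_1·a_2 = 0.6247·(-1) + (-0.6247)·0 + 0.4685·1 = -0.1562.
u_2 = a_2 + 0.1562·q_1 = (-0.9024, -0.0976, 1.0732).
‖u_2‖ = 1.4056, so q_2 = (-0.6420, -0.0694, 0.7635).
Qᵀb = (0.7809, 0.7982).
Back-substitute: x_2 = 0.7982/1.4056 = 0.5679.
x_1 = (0.7809 + 0.1562·0.5679)/6.4031 = 0.1358.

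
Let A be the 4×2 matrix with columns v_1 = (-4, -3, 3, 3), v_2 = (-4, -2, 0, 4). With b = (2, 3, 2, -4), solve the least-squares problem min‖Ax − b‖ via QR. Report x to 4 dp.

e_1 = v_1/‖v_1‖ = (-4, -3, 3, 3)/6.5574 = (-0.6100, -0.4575, 0.4575, 0.4575).
r_{12} = e_1·v_2 = 5.1850.
u_2 = v_2 − 5.1850·e_1 = (-0.8372, 0.3721, -2.3721, 1.6279).
‖u_2‖ = 3.0193, so e_2 = (-0.2773, 0.1232, -0.7856, 0.5392).
Qᵀb = (-3.5075, -3.9128).
Back-substitute: x_2 = -3.9128/3.0193 = -1.2959.
x_1 = (-3.5075 − 5.1850·(-1.2959))/6.5574 = 0.4898.

x = (0.4898, -1.2959)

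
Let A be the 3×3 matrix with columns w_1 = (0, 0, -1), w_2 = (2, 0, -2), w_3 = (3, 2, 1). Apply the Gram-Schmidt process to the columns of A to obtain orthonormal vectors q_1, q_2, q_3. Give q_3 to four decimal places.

q_3 = (0.0000, 1.0000, 0.0000)

w_1 = (0, 0, -1); ‖w_1‖ = 1.0000, so q_1 = (0.0000, 0.0000, -1.0000).
q_1·w_2 = 0.0000·2 + 0.0000·0 + (-1.0000)·(-2) = 2.0000.
u_2 = w_2 − 2.0000·q_1 = (2.0000, 0.0000, 0.0000).
‖u_2‖ = 2.0000, so q_2 = (1.0000, 0.0000, 0.0000).
q_1·w_3 = 0.0000·3 + 0.0000·2 + (-1.0000)·1 = -1.0000; q_2·w_3 = 1.0000·3 + 0.0000·2 + 0.0000·1 = 3.0000.
u_3 = w_3 + 1.0000·q_1 − 3.0000·q_2 = (0.0000, 2.0000, 0.0000).
‖u_3‖ = 2.0000, so q_3 = (0.0000, 1.0000, 0.0000).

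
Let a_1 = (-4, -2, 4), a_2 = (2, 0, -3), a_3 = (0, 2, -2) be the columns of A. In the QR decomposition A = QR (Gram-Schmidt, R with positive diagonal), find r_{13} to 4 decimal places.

r_{13} = -2.0000

a_1 = (-4, -2, 4); ‖a_1‖ = 6.0000, so e_1 = (-0.6667, -0.3333, 0.6667).
r_{13} = e_1·a_3 = -2.0000.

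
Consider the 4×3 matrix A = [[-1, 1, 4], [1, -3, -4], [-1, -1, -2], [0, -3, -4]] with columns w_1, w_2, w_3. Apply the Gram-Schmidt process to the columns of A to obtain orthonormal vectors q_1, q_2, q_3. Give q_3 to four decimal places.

q_1 = w_1/‖w_1‖ = (-1, 1, -1, 0)/1.7321 = (-0.5774, 0.5774, -0.5774, 0.0000).
r_{12} = q_1·w_2 = -1.7321.
u_2 = w_2 + 1.7321·q_1 = (0.0000, -2.0000, -2.0000, -3.0000).
‖u_2‖ = 4.1231, so q_2 = (0.0000, -0.4851, -0.4851, -0.7276).
r_{13} = q_1·w_3 = -3.4641; r_{23} = q_2·w_3 = 5.8209.
u_3 = w_3 + 3.4641·q_1 − 5.8209·q_2 = (2.0000, 0.8235, -1.1765, 0.2353).
‖u_3‖ = 2.4734, so q_3 = (0.8086, 0.3330, -0.4757, 0.0951).

q_3 = (0.8086, 0.3330, -0.4757, 0.0951)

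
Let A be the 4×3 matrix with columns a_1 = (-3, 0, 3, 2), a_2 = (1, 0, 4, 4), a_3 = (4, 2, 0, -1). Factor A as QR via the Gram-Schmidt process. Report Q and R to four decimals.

Q = [[-0.6396, 0.7445, 0.1140], [0.0000, 0.0000, 0.8033], [0.6396, 0.3774, 0.3989], [0.4264, 0.5507, -0.4274]], R = [[4.6904, 3.6244, -2.9848], [0.0000, 4.4569, 2.4273], [0.0000, 0.0000, 2.4898]]

a_1 = (-3, 0, 3, 2); ‖a_1‖ = 4.6904, so q_1 = (-0.6396, 0.0000, 0.6396, 0.4264).
q_1·a_2 = (-0.6396)·1 + 0.0000·0 + 0.6396·4 + 0.4264·4 = 3.6244.
u_2 = a_2 − 3.6244·q_1 = (3.3182, 0.0000, 1.6818, 2.4545).
‖u_2‖ = 4.4569, so q_2 = (0.7445, 0.0000, 0.3774, 0.5507).
q_1·a_3 = (-0.6396)·4 + 0.0000·2 + 0.6396·0 + 0.4264·(-1) = -2.9848; q_2·a_3 = 0.7445·4 + 0.0000·2 + 0.3774·0 + 0.5507·(-1) = 2.4273.
u_3 = a_3 + 2.9848·q_1 − 2.4273·q_2 = (0.2838, 2.0000, 0.9931, -1.0641).
‖u_3‖ = 2.4898, so q_3 = (0.1140, 0.8033, 0.3989, -0.4274).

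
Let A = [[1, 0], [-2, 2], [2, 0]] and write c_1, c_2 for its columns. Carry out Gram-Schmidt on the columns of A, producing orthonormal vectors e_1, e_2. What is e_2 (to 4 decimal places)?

c_1 = (1, -2, 2); ‖c_1‖ = 3.0000, so e_1 = (0.3333, -0.6667, 0.6667).
e_1·c_2 = 0.3333·0 + (-0.6667)·2 + 0.6667·0 = -1.3333.
u_2 = c_2 + 1.3333·e_1 = (0.4444, 1.1111, 0.8889).
‖u_2‖ = 1.4907, so e_2 = (0.2981, 0.7454, 0.5963).

e_2 = (0.2981, 0.7454, 0.5963)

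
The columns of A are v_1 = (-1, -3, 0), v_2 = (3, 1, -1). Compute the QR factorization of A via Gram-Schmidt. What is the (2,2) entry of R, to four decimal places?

v_1 = (-1, -3, 0); ‖v_1‖ = 3.1623, so q_1 = (-0.3162, -0.9487, 0.0000).
q_1·v_2 = (-0.3162)·3 + (-0.9487)·1 + 0.0000·(-1) = -1.8974.
u_2 = v_2 + 1.8974·q_1 = (2.4000, -0.8000, -1.0000).
r_{22} = ‖u_2‖ = 2.7203.

r_{22} = 2.7203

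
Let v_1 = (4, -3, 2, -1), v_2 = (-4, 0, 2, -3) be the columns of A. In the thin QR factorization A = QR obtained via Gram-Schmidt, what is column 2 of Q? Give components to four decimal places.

q_2 = (-0.5460, -0.1755, 0.5070, -0.6435)

q_1 = v_1/‖v_1‖ = (4, -3, 2, -1)/5.4772 = (0.7303, -0.5477, 0.3651, -0.1826).
r_{12} = q_1·v_2 = -1.6432.
u_2 = v_2 + 1.6432·q_1 = (-2.8000, -0.9000, 2.6000, -3.3000).
‖u_2‖ = 5.1284, so q_2 = (-0.5460, -0.1755, 0.5070, -0.6435).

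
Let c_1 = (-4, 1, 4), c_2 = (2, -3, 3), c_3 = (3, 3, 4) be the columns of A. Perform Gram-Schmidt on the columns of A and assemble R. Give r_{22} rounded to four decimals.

c_1 = (-4, 1, 4); ‖c_1‖ = 5.7446, so q_1 = (-0.6963, 0.1741, 0.6963).
q_1·c_2 = (-0.6963)·2 + 0.1741·(-3) + 0.6963·3 = 0.1741.
u_2 = c_2 − 0.1741·q_1 = (2.1212, -3.0303, 2.8788).
r_{22} = ‖u_2‖ = 4.6872.

r_{22} = 4.6872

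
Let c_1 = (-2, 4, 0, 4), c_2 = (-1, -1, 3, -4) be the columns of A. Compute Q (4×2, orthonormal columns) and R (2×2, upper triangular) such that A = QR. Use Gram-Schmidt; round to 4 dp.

Q = [[-0.3333, -0.4714], [0.6667, 0.2357], [0.0000, 0.7071], [0.6667, -0.4714]], R = [[6.0000, -3.0000], [0.0000, 4.2426]]

c_1 = (-2, 4, 0, 4); ‖c_1‖ = 6.0000, so q_1 = (-0.3333, 0.6667, 0.0000, 0.6667).
q_1·c_2 = (-0.3333)·(-1) + 0.6667·(-1) + 0.0000·3 + 0.6667·(-4) = -3.0000.
u_2 = c_2 + 3.0000·q_1 = (-2.0000, 1.0000, 3.0000, -2.0000).
‖u_2‖ = 4.2426, so q_2 = (-0.4714, 0.2357, 0.7071, -0.4714).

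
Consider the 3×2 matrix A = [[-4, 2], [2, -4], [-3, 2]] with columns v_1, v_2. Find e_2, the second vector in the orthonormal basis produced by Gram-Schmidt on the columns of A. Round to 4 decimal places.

e_2 = (-0.3826, -0.9183, -0.1020)

v_1 = (-4, 2, -3); ‖v_1‖ = 5.3852, so e_1 = (-0.7428, 0.3714, -0.5571).
e_1·v_2 = (-0.7428)·2 + 0.3714·(-4) + (-0.5571)·2 = -4.0853.
u_2 = v_2 + 4.0853·e_1 = (-1.0345, -2.4828, -0.2759).
‖u_2‖ = 2.7038, so e_2 = (-0.3826, -0.9183, -0.1020).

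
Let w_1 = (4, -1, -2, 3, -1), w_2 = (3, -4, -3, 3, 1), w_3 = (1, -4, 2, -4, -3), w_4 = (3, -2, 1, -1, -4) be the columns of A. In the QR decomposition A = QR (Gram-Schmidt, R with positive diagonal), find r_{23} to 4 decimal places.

r_{23} = 0.7337

w_1 = (4, -1, -2, 3, -1); ‖w_1‖ = 5.5678, so q_1 = (0.7184, -0.1796, -0.3592, 0.5388, -0.1796).
q_1·w_2 = 0.7184·3 + (-0.1796)·(-4) + (-0.3592)·(-3) + 0.5388·3 + (-0.1796)·1 = 5.3882.
u_2 = w_2 − 5.3882·q_1 = (-0.8710, -3.0323, -1.0645, 0.0968, 1.9677).
‖u_2‖ = 3.8688, so q_2 = (-0.2251, -0.7838, -0.2752, 0.0250, 0.5086).
r_{23} = q_2·w_3 = 0.7337.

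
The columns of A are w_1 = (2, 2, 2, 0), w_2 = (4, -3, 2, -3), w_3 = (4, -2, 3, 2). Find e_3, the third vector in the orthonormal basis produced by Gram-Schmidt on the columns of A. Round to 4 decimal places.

w_1 = (2, 2, 2, 0); ‖w_1‖ = 3.4641, so e_1 = (0.5774, 0.5774, 0.5774, 0.0000).
e_1·w_2 = 0.5774·4 + 0.5774·(-3) + 0.5774·2 + 0.0000·(-3) = 1.7321.
u_2 = w_2 − 1.7321·e_1 = (3.0000, -4.0000, 1.0000, -3.0000).
‖u_2‖ = 5.9161, so e_2 = (0.5071, -0.6761, 0.1690, -0.5071).
e_1·w_3 = 0.5774·4 + 0.5774·(-2) + 0.5774·3 + 0.0000·2 = 2.8868; e_2·w_3 = 0.5071·4 + (-0.6761)·(-2) + 0.1690·3 + (-0.5071)·2 = 2.8735.
u_3 = w_3 − 2.8868·e_1 − 2.8735·e_2 = (0.8762, -1.7238, 0.8476, 3.4571).
‖u_3‖ = 4.0509, so e_3 = (0.2163, -0.4255, 0.2092, 0.8534).

e_3 = (0.2163, -0.4255, 0.2092, 0.8534)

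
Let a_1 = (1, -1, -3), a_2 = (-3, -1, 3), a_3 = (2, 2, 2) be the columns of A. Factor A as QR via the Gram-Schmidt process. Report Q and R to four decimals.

a_1 = (1, -1, -3); ‖a_1‖ = 3.3166, so e_1 = (0.3015, -0.3015, -0.9045).
e_1·a_2 = 0.3015·(-3) + (-0.3015)·(-1) + (-0.9045)·3 = -3.3166.
u_2 = a_2 + 3.3166·e_1 = (-2.0000, -2.0000, 0.0000).
‖u_2‖ = 2.8284, so e_2 = (-0.7071, -0.7071, 0.0000).
e_1·a_3 = 0.3015·2 + (-0.3015)·2 + (-0.9045)·2 = -1.8091; e_2·a_3 = (-0.7071)·2 + (-0.7071)·2 + 0.0000·2 = -2.8284.
u_3 = a_3 + 1.8091·e_1 + 2.8284·e_2 = (0.5455, -0.5455, 0.3636).
‖u_3‖ = 0.8528, so e_3 = (0.6396, -0.6396, 0.4264).

Q = [[0.3015, -0.7071, 0.6396], [-0.3015, -0.7071, -0.6396], [-0.9045, 0.0000, 0.4264]], R = [[3.3166, -3.3166, -1.8091], [0.0000, 2.8284, -2.8284], [0.0000, 0.0000, 0.8528]]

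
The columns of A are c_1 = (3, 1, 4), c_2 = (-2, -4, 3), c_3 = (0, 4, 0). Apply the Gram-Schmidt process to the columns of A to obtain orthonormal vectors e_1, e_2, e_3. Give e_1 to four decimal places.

e_1 = (0.5883, 0.1961, 0.7845)

c_1 = (3, 1, 4); ‖c_1‖ = 5.0990, so e_1 = (0.5883, 0.1961, 0.7845).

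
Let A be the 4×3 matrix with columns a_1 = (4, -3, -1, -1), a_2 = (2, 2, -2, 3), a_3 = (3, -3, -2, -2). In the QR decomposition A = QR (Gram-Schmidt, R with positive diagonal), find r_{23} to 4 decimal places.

a_1 = (4, -3, -1, -1); ‖a_1‖ = 5.1962, so q_1 = (0.7698, -0.5774, -0.1925, -0.1925).
q_1·a_2 = 0.7698·2 + (-0.5774)·2 + (-0.1925)·(-2) + (-0.1925)·3 = 0.1925.
u_2 = a_2 − 0.1925·q_1 = (1.8519, 2.1111, -1.9630, 3.0370).
‖u_2‖ = 4.5785, so q_2 = (0.4045, 0.4611, -0.4287, 0.6633).
r_{23} = q_2·a_3 = -0.6391.

r_{23} = -0.6391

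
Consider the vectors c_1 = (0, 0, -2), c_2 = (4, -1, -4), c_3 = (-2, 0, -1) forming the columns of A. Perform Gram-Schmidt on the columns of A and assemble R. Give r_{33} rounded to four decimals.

r_{33} = 0.4851

e_1 = c_1/‖c_1‖ = (0, 0, -2)/2.0000 = (0.0000, 0.0000, -1.0000).
r_{12} = e_1·c_2 = 4.0000.
u_2 = c_2 − 4.0000·e_1 = (4.0000, -1.0000, 0.0000).
‖u_2‖ = 4.1231, so e_2 = (0.9701, -0.2425, 0.0000).
r_{13} = e_1·c_3 = 1.0000; r_{23} = e_2·c_3 = -1.9403.
u_3 = c_3 − 1.0000·e_1 + 1.9403·e_2 = (-0.1176, -0.4706, 0.0000).
r_{33} = ‖u_3‖ = 0.4851.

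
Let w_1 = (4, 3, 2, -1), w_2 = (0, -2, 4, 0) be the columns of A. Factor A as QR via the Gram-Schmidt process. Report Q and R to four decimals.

Q = [[0.7303, -0.0598], [0.5477, -0.4936], [0.3651, 0.8675], [-0.1826, 0.0150]], R = [[5.4772, 0.3651], [0.0000, 4.4572]]

w_1 = (4, 3, 2, -1); ‖w_1‖ = 5.4772, so q_1 = (0.7303, 0.5477, 0.3651, -0.1826).
q_1·w_2 = 0.7303·0 + 0.5477·(-2) + 0.3651·4 + (-0.1826)·0 = 0.3651.
u_2 = w_2 − 0.3651·q_1 = (-0.2667, -2.2000, 3.8667, 0.0667).
‖u_2‖ = 4.4572, so q_2 = (-0.0598, -0.4936, 0.8675, 0.0150).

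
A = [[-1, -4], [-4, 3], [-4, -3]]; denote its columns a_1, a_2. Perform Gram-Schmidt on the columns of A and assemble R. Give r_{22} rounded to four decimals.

e_1 = a_1/‖a_1‖ = (-1, -4, -4)/5.7446 = (-0.1741, -0.6963, -0.6963).
r_{12} = e_1·a_2 = 0.6963.
u_2 = a_2 − 0.6963·e_1 = (-3.8788, 3.4848, -2.5152).
r_{22} = ‖u_2‖ = 5.7892.

r_{22} = 5.7892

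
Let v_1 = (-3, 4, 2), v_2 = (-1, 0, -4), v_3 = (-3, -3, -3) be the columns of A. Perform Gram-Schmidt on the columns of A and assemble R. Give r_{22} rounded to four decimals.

r_{22} = 4.0172

v_1 = (-3, 4, 2); ‖v_1‖ = 5.3852, so q_1 = (-0.5571, 0.7428, 0.3714).
q_1·v_2 = (-0.5571)·(-1) + 0.7428·0 + 0.3714·(-4) = -0.9285.
u_2 = v_2 + 0.9285·q_1 = (-1.5172, 0.6897, -3.6552).
r_{22} = ‖u_2‖ = 4.0172.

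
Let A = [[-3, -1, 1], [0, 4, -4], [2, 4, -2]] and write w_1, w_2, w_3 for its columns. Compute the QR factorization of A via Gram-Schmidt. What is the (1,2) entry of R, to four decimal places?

r_{12} = 3.0509

q_1 = w_1/‖w_1‖ = (-3, 0, 2)/3.6056 = (-0.8321, 0.0000, 0.5547).
r_{12} = q_1·w_2 = 3.0509.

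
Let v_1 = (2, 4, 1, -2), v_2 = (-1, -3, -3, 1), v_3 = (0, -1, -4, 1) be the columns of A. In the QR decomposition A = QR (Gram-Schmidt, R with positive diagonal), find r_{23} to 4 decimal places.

q_1 = v_1/‖v_1‖ = (2, 4, 1, -2)/5.0000 = (0.4000, 0.8000, 0.2000, -0.4000).
r_{12} = q_1·v_2 = -3.8000.
u_2 = v_2 + 3.8000·q_1 = (0.5200, 0.0400, -2.2400, -0.5200).
‖u_2‖ = 2.3580, so q_2 = (0.2205, 0.0170, -0.9500, -0.2205).
r_{23} = q_2·v_3 = 3.5624.

r_{23} = 3.5624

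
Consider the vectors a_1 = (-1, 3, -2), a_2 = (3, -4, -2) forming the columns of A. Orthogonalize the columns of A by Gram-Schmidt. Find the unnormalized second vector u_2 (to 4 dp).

u_2 = (2.2143, -1.6429, -3.5714)

e_1 = a_1/‖a_1‖ = (-1, 3, -2)/3.7417 = (-0.2673, 0.8018, -0.5345).
r_{12} = e_1·a_2 = -2.9399.
u_2 = a_2 + 2.9399·e_1 = (2.2143, -1.6429, -3.5714).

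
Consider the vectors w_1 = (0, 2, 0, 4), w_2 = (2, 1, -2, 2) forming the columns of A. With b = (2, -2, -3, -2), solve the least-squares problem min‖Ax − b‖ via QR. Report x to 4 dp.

w_1 = (0, 2, 0, 4); ‖w_1‖ = 4.4721, so q_1 = (0.0000, 0.4472, 0.0000, 0.8944).
q_1·w_2 = 0.0000·2 + 0.4472·1 + 0.0000·(-2) + 0.8944·2 = 2.2361.
u_2 = w_2 − 2.2361·q_1 = (2.0000, 0.0000, -2.0000, 0.0000).
‖u_2‖ = 2.8284, so q_2 = (0.7071, 0.0000, -0.7071, 0.0000).
Qᵀb = (-2.6833, 3.5355).
Back-substitute: x_2 = 3.5355/2.8284 = 1.2500.
x_1 = (-2.6833 − 2.2361·1.2500)/4.4721 = -1.2250.

x = (-1.2250, 1.2500)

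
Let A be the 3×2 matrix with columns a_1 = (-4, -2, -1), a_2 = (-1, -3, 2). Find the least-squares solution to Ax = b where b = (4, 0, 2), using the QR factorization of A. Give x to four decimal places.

x = (-1.0957, 0.6261)

q_1 = a_1/‖a_1‖ = (-4, -2, -1)/4.5826 = (-0.8729, -0.4364, -0.2182).
r_{12} = q_1·a_2 = 1.7457.
u_2 = a_2 − 1.7457·q_1 = (0.5238, -2.2381, 2.3810).
‖u_2‖ = 3.3094, so q_2 = (0.1583, -0.6763, 0.7194).
Qᵀb = (-3.9279, 2.0720).
Back-substitute: x_2 = 2.0720/3.3094 = 0.6261.
x_1 = (-3.9279 − 1.7457·0.6261)/4.5826 = -1.0957.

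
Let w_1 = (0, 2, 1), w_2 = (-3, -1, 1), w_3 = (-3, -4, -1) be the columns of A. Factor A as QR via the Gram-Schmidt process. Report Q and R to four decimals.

w_1 = (0, 2, 1); ‖w_1‖ = 2.2361, so e_1 = (0.0000, 0.8944, 0.4472).
e_1·w_2 = 0.0000·(-3) + 0.8944·(-1) + 0.4472·1 = -0.4472.
u_2 = w_2 + 0.4472·e_1 = (-3.0000, -0.6000, 1.2000).
‖u_2‖ = 3.2863, so e_2 = (-0.9129, -0.1826, 0.3651).
e_1·w_3 = 0.0000·(-3) + 0.8944·(-4) + 0.4472·(-1) = -4.0249; e_2·w_3 = (-0.9129)·(-3) + (-0.1826)·(-4) + 0.3651·(-1) = 3.1038.
u_3 = w_3 + 4.0249·e_1 − 3.1038·e_2 = (-0.1667, 0.1667, -0.3333).
‖u_3‖ = 0.4082, so e_3 = (-0.4082, 0.4082, -0.8165).

Q = [[0.0000, -0.9129, -0.4082], [0.8944, -0.1826, 0.4082], [0.4472, 0.3651, -0.8165]], R = [[2.2361, -0.4472, -4.0249], [0.0000, 3.2863, 3.1038], [0.0000, 0.0000, 0.4082]]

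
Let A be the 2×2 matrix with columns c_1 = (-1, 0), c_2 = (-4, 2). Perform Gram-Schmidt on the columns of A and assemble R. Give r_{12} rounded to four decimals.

r_{12} = 4.0000

e_1 = c_1/‖c_1‖ = (-1, 0)/1.0000 = (-1.0000, 0.0000).
r_{12} = e_1·c_2 = 4.0000.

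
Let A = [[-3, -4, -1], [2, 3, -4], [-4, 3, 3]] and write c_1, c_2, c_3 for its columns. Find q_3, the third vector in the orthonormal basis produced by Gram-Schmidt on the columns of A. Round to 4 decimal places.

c_1 = (-3, 2, -4); ‖c_1‖ = 5.3852, so q_1 = (-0.5571, 0.3714, -0.7428).
q_1·c_2 = (-0.5571)·(-4) + 0.3714·3 + (-0.7428)·3 = 1.1142.
u_2 = c_2 − 1.1142·q_1 = (-3.3793, 2.5862, 3.8276).
‖u_2‖ = 5.7235, so q_2 = (-0.5904, 0.4519, 0.6687).
q_1·c_3 = (-0.5571)·(-1) + 0.3714·(-4) + (-0.7428)·3 = -3.1568; q_2·c_3 = (-0.5904)·(-1) + 0.4519·(-4) + 0.6687·3 = 0.7892.
u_3 = c_3 + 3.1568·q_1 − 0.7892·q_2 = (-2.2926, -3.1842, 0.1274).
‖u_3‖ = 3.9258, so q_3 = (-0.5840, -0.8111, 0.0324).

q_3 = (-0.5840, -0.8111, 0.0324)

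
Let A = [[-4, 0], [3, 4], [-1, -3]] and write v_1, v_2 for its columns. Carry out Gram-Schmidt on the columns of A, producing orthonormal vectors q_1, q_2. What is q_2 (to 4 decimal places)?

q_1 = v_1/‖v_1‖ = (-4, 3, -1)/5.0990 = (-0.7845, 0.5883, -0.1961).
r_{12} = q_1·v_2 = 2.9417.
u_2 = v_2 − 2.9417·q_1 = (2.3077, 2.2692, -2.4231).
‖u_2‖ = 4.0430, so q_2 = (0.5708, 0.5613, -0.5993).

q_2 = (0.5708, 0.5613, -0.5993)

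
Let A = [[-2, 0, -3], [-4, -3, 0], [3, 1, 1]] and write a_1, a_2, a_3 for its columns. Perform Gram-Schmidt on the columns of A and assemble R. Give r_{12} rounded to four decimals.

a_1 = (-2, -4, 3); ‖a_1‖ = 5.3852, so e_1 = (-0.3714, -0.7428, 0.5571).
r_{12} = e_1·a_2 = 2.7854.

r_{12} = 2.7854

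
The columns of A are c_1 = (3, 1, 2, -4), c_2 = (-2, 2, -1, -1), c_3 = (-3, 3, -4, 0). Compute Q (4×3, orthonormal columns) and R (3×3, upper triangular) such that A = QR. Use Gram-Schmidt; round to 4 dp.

Q = [[0.5477, -0.5730, 0.5439], [0.1826, 0.6579, 0.1472], [0.3651, -0.2759, -0.8255], [-0.7303, -0.4033, 0.0320]], R = [[5.4772, -0.3651, -2.5560], [0.0000, 3.1411, 4.7966], [0.0000, 0.0000, 2.1117]]

q_1 = c_1/‖c_1‖ = (3, 1, 2, -4)/5.4772 = (0.5477, 0.1826, 0.3651, -0.7303).
r_{12} = q_1·c_2 = -0.3651.
u_2 = c_2 + 0.3651·q_1 = (-1.8000, 2.0667, -0.8667, -1.2667).
‖u_2‖ = 3.1411, so q_2 = (-0.5730, 0.6579, -0.2759, -0.4033).
r_{13} = q_1·c_3 = -2.5560; r_{23} = q_2·c_3 = 4.7966.
u_3 = c_3 + 2.5560·q_1 − 4.7966·q_2 = (1.1486, 0.3108, -1.7432, 0.0676).
‖u_3‖ = 2.1117, so q_3 = (0.5439, 0.1472, -0.8255, 0.0320).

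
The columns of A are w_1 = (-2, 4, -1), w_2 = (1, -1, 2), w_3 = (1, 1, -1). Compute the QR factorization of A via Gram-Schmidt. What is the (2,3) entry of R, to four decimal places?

q_1 = w_1/‖w_1‖ = (-2, 4, -1)/4.5826 = (-0.4364, 0.8729, -0.2182).
r_{12} = q_1·w_2 = -1.7457.
u_2 = w_2 + 1.7457·q_1 = (0.2381, 0.5238, 1.6190).
‖u_2‖ = 1.7182, so q_2 = (0.1386, 0.3049, 0.9423).
r_{23} = q_2·w_3 = -0.4988.

r_{23} = -0.4988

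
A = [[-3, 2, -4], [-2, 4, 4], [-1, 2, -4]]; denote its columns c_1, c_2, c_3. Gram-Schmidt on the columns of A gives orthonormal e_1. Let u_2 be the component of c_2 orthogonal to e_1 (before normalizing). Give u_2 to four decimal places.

c_1 = (-3, -2, -1); ‖c_1‖ = 3.7417, so e_1 = (-0.8018, -0.5345, -0.2673).
e_1·c_2 = (-0.8018)·2 + (-0.5345)·4 + (-0.2673)·2 = -4.2762.
u_2 = c_2 + 4.2762·e_1 = (-1.4286, 1.7143, 0.8571).

u_2 = (-1.4286, 1.7143, 0.8571)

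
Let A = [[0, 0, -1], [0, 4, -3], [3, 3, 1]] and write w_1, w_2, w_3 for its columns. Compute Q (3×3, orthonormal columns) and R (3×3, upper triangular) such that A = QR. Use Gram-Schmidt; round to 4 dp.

Q = [[0.0000, 0.0000, -1.0000], [0.0000, 1.0000, 0.0000], [1.0000, 0.0000, 0.0000]], R = [[3.0000, 3.0000, 1.0000], [0.0000, 4.0000, -3.0000], [0.0000, 0.0000, 1.0000]]

w_1 = (0, 0, 3); ‖w_1‖ = 3.0000, so e_1 = (0.0000, 0.0000, 1.0000).
e_1·w_2 = 0.0000·0 + 0.0000·4 + 1.0000·3 = 3.0000.
u_2 = w_2 − 3.0000·e_1 = (0.0000, 4.0000, 0.0000).
‖u_2‖ = 4.0000, so e_2 = (0.0000, 1.0000, 0.0000).
e_1·w_3 = 0.0000·(-1) + 0.0000·(-3) + 1.0000·1 = 1.0000; e_2·w_3 = 0.0000·(-1) + 1.0000·(-3) + 0.0000·1 = -3.0000.
u_3 = w_3 − 1.0000·e_1 + 3.0000·e_2 = (-1.0000, 0.0000, 0.0000).
‖u_3‖ = 1.0000, so e_3 = (-1.0000, 0.0000, 0.0000).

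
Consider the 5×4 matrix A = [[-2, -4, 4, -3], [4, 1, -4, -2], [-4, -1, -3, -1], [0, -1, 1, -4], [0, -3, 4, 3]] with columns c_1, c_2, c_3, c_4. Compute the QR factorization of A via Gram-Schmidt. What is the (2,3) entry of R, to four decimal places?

c_1 = (-2, 4, -4, 0, 0); ‖c_1‖ = 6.0000, so e_1 = (-0.3333, 0.6667, -0.6667, 0.0000, 0.0000).
e_1·c_2 = (-0.3333)·(-4) + 0.6667·1 + (-0.6667)·(-1) + 0.0000·(-1) + 0.0000·(-3) = 2.6667.
u_2 = c_2 − 2.6667·e_1 = (-3.1111, -0.7778, 0.7778, -1.0000, -3.0000).
‖u_2‖ = 4.5704, so e_2 = (-0.6807, -0.1702, 0.1702, -0.2188, -0.6564).
r_{23} = e_2·c_3 = -5.3970.

r_{23} = -5.3970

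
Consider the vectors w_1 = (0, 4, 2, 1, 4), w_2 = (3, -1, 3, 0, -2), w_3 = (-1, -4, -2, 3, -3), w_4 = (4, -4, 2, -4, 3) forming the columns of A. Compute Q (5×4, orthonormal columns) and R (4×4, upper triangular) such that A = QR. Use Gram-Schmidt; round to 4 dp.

Q = [[0.0000, 0.6392, -0.1253, 0.2397], [0.6576, -0.0749, -0.2336, -0.6677], [0.3288, 0.7083, 0.0319, 0.0014], [0.1644, 0.0346, 0.9634, -0.1140], [0.6576, -0.2879, -0.0233, 0.6955]], R = [[6.0828, -0.9864, -4.7676, -0.6576], [0.0000, 4.6933, -0.7889, 3.2709], [0.0000, 0.0000, 3.9557, -3.4266], [0.0000, 0.0000, 0.0000, 6.1747]]

e_1 = w_1/‖w_1‖ = (0, 4, 2, 1, 4)/6.0828 = (0.0000, 0.6576, 0.3288, 0.1644, 0.6576).
r_{12} = e_1·w_2 = -0.9864.
u_2 = w_2 + 0.9864·e_1 = (3.0000, -0.3514, 3.3243, 0.1622, -1.3514).
‖u_2‖ = 4.6933, so e_2 = (0.6392, -0.0749, 0.7083, 0.0346, -0.2879).
r_{13} = e_1·w_3 = -4.7676; r_{23} = e_2·w_3 = -0.7889.
u_3 = w_3 + 4.7676·e_1 + 0.7889·e_2 = (-0.4957, -0.9239, 0.1264, 3.8110, -0.0920).
‖u_3‖ = 3.9557, so e_3 = (-0.1253, -0.2336, 0.0319, 0.9634, -0.0233).
r_{14} = e_1·w_4 = -0.6576; r_{24} = e_2·w_4 = 3.2709; r_{34} = e_3·w_4 = -3.4266.
u_4 = w_4 + 0.6576·e_1 − 3.2709·e_2 + 3.4266·e_3 = (1.4798, -4.1230, 0.0089, -0.7037, 4.2945).
‖u_4‖ = 6.1747, so e_4 = (0.2397, -0.6677, 0.0014, -0.1140, 0.6955).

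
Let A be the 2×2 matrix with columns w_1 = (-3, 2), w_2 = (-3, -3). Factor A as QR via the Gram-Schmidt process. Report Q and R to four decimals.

w_1 = (-3, 2); ‖w_1‖ = 3.6056, so e_1 = (-0.8321, 0.5547).
e_1·w_2 = (-0.8321)·(-3) + 0.5547·(-3) = 0.8321.
u_2 = w_2 − 0.8321·e_1 = (-2.3077, -3.4615).
‖u_2‖ = 4.1603, so e_2 = (-0.5547, -0.8321).

Q = [[-0.8321, -0.5547], [0.5547, -0.8321]], R = [[3.6056, 0.8321], [0.0000, 4.1603]]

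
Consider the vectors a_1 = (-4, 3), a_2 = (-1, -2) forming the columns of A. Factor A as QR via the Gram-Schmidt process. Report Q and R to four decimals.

Q = [[-0.8000, -0.6000], [0.6000, -0.8000]], R = [[5.0000, -0.4000], [0.0000, 2.2000]]

q_1 = a_1/‖a_1‖ = (-4, 3)/5.0000 = (-0.8000, 0.6000).
r_{12} = q_1·a_2 = -0.4000.
u_2 = a_2 + 0.4000·q_1 = (-1.3200, -1.7600).
‖u_2‖ = 2.2000, so q_2 = (-0.6000, -0.8000).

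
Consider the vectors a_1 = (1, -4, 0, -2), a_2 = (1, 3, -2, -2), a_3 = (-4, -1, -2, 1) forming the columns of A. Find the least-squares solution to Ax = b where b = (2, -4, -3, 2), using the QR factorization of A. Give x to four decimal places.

x = (0.6408, -0.1372, 0.2089)

e_1 = a_1/‖a_1‖ = (1, -4, 0, -2)/4.5826 = (0.2182, -0.8729, 0.0000, -0.4364).
r_{12} = e_1·a_2 = -1.5275.
u_2 = a_2 + 1.5275·e_1 = (1.3333, 1.6667, -2.0000, -2.6667).
‖u_2‖ = 3.9581, so e_2 = (0.3369, 0.4211, -0.5053, -0.6737).
r_{13} = e_1·a_3 = -0.4364; r_{23} = e_2·a_3 = -1.4317.
u_3 = a_3 + 0.4364·e_1 + 1.4317·e_2 = (-3.4225, -0.7781, -2.7234, -0.1550).
‖u_3‖ = 4.4452, so e_3 = (-0.7699, -0.1750, -0.6127, -0.0349).
Qᵀb = (3.0551, -0.8422, 0.9286).
Back-substitute: x_3 = 0.9286/4.4452 = 0.2089.
x_2 = (-0.8422 + 1.4317·0.2089)/3.9581 = -0.1372.
x_1 = (3.0551 + 1.5275·(-0.1372) + 0.4364·0.2089)/4.5826 = 0.6408.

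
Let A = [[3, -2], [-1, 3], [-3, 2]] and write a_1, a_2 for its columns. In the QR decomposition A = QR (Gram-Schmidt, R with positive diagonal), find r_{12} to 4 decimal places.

r_{12} = -3.4412

q_1 = a_1/‖a_1‖ = (3, -1, -3)/4.3589 = (0.6882, -0.2294, -0.6882).
r_{12} = q_1·a_2 = -3.4412.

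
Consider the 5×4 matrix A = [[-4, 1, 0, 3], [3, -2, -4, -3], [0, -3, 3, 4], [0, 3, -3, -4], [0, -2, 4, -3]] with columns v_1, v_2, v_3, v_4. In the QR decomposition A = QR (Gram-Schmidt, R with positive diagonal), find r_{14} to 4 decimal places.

v_1 = (-4, 3, 0, 0, 0); ‖v_1‖ = 5.0000, so e_1 = (-0.8000, 0.6000, 0.0000, 0.0000, 0.0000).
r_{14} = e_1·v_4 = -4.2000.

r_{14} = -4.2000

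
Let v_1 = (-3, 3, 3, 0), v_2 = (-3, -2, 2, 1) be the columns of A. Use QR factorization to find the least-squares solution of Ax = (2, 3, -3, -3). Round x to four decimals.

x = (0.2000, -1.2667)

v_1 = (-3, 3, 3, 0); ‖v_1‖ = 5.1962, so e_1 = (-0.5774, 0.5774, 0.5774, 0.0000).
e_1·v_2 = (-0.5774)·(-3) + 0.5774·(-2) + 0.5774·2 + 0.0000·1 = 1.7321.
u_2 = v_2 − 1.7321·e_1 = (-2.0000, -3.0000, 1.0000, 1.0000).
‖u_2‖ = 3.8730, so e_2 = (-0.5164, -0.7746, 0.2582, 0.2582).
Qᵀb = (-1.1547, -4.9058).
Back-substitute: x_2 = -4.9058/3.8730 = -1.2667.
x_1 = (-1.1547 − 1.7321·(-1.2667))/5.1962 = 0.2000.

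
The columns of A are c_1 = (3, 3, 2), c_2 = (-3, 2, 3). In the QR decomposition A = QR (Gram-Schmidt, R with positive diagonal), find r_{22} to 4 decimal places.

c_1 = (3, 3, 2); ‖c_1‖ = 4.6904, so q_1 = (0.6396, 0.6396, 0.4264).
q_1·c_2 = 0.6396·(-3) + 0.6396·2 + 0.4264·3 = 0.6396.
u_2 = c_2 − 0.6396·q_1 = (-3.4091, 1.5909, 2.7273).
r_{22} = ‖u_2‖ = 4.6466.

r_{22} = 4.6466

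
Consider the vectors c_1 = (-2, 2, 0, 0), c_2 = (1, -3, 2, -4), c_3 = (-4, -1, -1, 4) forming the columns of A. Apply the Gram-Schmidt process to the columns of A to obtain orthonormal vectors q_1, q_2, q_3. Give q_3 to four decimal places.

q_3 = (-0.6617, -0.6617, 0.0389, 0.3503)

c_1 = (-2, 2, 0, 0); ‖c_1‖ = 2.8284, so q_1 = (-0.7071, 0.7071, 0.0000, 0.0000).
q_1·c_2 = (-0.7071)·1 + 0.7071·(-3) + 0.0000·2 + 0.0000·(-4) = -2.8284.
u_2 = c_2 + 2.8284·q_1 = (-1.0000, -1.0000, 2.0000, -4.0000).
‖u_2‖ = 4.6904, so q_2 = (-0.2132, -0.2132, 0.4264, -0.8528).
q_1·c_3 = (-0.7071)·(-4) + 0.7071·(-1) + 0.0000·(-1) + 0.0000·4 = 2.1213; q_2·c_3 = (-0.2132)·(-4) + (-0.2132)·(-1) + 0.4264·(-1) + (-0.8528)·4 = -2.7716.
u_3 = c_3 − 2.1213·q_1 + 2.7716·q_2 = (-3.0909, -3.0909, 0.1818, 1.6364).
‖u_3‖ = 4.6710, so q_3 = (-0.6617, -0.6617, 0.0389, 0.3503).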